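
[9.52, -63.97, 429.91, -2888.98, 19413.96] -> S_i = 9.52*(-6.72)^i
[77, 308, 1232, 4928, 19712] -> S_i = 77*4^i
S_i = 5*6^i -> [5, 30, 180, 1080, 6480]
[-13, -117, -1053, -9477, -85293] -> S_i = -13*9^i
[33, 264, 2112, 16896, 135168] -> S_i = 33*8^i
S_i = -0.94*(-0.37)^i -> [-0.94, 0.35, -0.13, 0.05, -0.02]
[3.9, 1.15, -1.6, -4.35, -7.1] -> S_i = 3.90 + -2.75*i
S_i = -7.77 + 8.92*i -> [-7.77, 1.15, 10.07, 18.99, 27.91]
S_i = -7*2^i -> [-7, -14, -28, -56, -112]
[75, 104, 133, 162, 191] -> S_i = 75 + 29*i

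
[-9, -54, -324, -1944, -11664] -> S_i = -9*6^i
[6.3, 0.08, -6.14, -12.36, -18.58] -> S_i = 6.30 + -6.22*i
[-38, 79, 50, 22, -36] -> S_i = Random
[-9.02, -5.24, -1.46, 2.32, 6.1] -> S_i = -9.02 + 3.78*i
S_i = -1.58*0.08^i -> [-1.58, -0.13, -0.01, -0.0, -0.0]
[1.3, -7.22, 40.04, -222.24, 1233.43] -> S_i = 1.30*(-5.55)^i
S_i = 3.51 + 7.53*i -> [3.51, 11.04, 18.57, 26.1, 33.63]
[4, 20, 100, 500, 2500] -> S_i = 4*5^i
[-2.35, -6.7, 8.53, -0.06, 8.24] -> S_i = Random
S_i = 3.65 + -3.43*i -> [3.65, 0.22, -3.21, -6.64, -10.07]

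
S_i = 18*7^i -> [18, 126, 882, 6174, 43218]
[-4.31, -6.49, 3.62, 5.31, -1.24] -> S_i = Random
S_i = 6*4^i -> [6, 24, 96, 384, 1536]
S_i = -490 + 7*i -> [-490, -483, -476, -469, -462]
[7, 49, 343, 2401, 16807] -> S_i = 7*7^i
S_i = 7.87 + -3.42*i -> [7.87, 4.45, 1.03, -2.39, -5.81]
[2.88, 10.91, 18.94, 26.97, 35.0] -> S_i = 2.88 + 8.03*i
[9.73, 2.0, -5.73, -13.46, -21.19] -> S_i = 9.73 + -7.73*i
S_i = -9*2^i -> [-9, -18, -36, -72, -144]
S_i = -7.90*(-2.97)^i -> [-7.9, 23.46, -69.69, 206.96, -614.69]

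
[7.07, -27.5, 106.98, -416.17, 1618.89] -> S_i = 7.07*(-3.89)^i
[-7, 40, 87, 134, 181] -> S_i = -7 + 47*i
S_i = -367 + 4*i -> [-367, -363, -359, -355, -351]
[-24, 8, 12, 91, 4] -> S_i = Random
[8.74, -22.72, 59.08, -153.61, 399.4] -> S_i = 8.74*(-2.60)^i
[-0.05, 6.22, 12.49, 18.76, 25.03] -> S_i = -0.05 + 6.27*i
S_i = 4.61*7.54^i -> [4.61, 34.76, 262.09, 1976.13, 14900.0]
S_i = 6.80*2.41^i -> [6.8, 16.39, 39.5, 95.18, 229.39]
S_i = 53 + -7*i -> [53, 46, 39, 32, 25]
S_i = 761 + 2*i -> [761, 763, 765, 767, 769]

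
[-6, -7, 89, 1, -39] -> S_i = Random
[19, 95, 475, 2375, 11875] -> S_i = 19*5^i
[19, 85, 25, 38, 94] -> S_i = Random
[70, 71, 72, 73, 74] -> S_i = 70 + 1*i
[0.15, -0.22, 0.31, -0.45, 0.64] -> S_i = 0.15*(-1.44)^i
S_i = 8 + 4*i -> [8, 12, 16, 20, 24]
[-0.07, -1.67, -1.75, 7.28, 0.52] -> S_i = Random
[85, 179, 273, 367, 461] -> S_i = 85 + 94*i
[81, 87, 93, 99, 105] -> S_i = 81 + 6*i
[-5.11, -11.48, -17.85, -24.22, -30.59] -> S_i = -5.11 + -6.37*i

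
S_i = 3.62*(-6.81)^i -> [3.62, -24.65, 167.88, -1143.27, 7785.69]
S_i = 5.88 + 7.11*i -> [5.88, 12.99, 20.1, 27.21, 34.32]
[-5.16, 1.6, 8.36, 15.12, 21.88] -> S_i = -5.16 + 6.76*i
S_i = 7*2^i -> [7, 14, 28, 56, 112]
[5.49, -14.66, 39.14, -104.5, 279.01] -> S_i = 5.49*(-2.67)^i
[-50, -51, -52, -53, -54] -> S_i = -50 + -1*i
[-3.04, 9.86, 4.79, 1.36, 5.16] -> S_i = Random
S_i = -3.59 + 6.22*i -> [-3.59, 2.63, 8.85, 15.07, 21.29]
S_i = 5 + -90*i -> [5, -85, -175, -265, -355]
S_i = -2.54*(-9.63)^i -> [-2.54, 24.46, -235.55, 2268.36, -21844.34]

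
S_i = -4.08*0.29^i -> [-4.08, -1.18, -0.34, -0.1, -0.03]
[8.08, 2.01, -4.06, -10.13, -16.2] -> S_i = 8.08 + -6.07*i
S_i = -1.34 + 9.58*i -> [-1.34, 8.24, 17.82, 27.4, 36.98]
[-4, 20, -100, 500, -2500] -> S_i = -4*-5^i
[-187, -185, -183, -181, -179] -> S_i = -187 + 2*i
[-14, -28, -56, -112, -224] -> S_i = -14*2^i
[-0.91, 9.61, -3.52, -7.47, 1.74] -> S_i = Random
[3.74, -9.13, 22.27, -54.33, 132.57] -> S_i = 3.74*(-2.44)^i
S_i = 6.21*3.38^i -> [6.21, 20.99, 70.95, 239.8, 810.51]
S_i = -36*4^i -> [-36, -144, -576, -2304, -9216]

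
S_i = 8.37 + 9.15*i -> [8.37, 17.52, 26.67, 35.82, 44.97]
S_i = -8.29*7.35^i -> [-8.29, -60.93, -447.85, -3291.67, -24193.79]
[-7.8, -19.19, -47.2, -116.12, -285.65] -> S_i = -7.80*2.46^i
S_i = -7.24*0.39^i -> [-7.24, -2.82, -1.1, -0.43, -0.17]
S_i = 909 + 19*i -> [909, 928, 947, 966, 985]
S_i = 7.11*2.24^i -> [7.11, 15.93, 35.68, 79.91, 179.0]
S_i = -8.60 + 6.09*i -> [-8.6, -2.51, 3.58, 9.67, 15.76]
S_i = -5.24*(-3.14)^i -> [-5.24, 16.45, -51.66, 162.23, -509.39]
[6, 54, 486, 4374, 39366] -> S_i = 6*9^i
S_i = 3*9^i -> [3, 27, 243, 2187, 19683]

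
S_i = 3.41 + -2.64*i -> [3.41, 0.77, -1.87, -4.51, -7.15]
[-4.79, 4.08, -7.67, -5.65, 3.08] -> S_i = Random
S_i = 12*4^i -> [12, 48, 192, 768, 3072]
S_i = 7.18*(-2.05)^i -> [7.18, -14.72, 30.17, -61.86, 126.81]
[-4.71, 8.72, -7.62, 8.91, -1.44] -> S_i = Random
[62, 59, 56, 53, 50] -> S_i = 62 + -3*i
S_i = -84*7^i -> [-84, -588, -4116, -28812, -201684]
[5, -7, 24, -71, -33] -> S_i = Random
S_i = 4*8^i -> [4, 32, 256, 2048, 16384]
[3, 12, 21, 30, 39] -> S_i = 3 + 9*i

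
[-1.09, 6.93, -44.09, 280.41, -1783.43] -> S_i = -1.09*(-6.36)^i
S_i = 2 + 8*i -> [2, 10, 18, 26, 34]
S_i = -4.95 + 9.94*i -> [-4.95, 4.99, 14.93, 24.87, 34.81]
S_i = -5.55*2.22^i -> [-5.55, -12.32, -27.35, -60.72, -134.8]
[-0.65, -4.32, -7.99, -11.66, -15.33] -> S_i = -0.65 + -3.67*i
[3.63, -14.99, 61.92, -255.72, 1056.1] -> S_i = 3.63*(-4.13)^i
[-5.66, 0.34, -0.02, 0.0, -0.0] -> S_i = -5.66*(-0.06)^i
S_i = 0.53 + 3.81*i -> [0.53, 4.34, 8.15, 11.96, 15.77]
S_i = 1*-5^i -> [1, -5, 25, -125, 625]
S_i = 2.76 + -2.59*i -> [2.76, 0.17, -2.42, -5.01, -7.6]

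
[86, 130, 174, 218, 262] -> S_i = 86 + 44*i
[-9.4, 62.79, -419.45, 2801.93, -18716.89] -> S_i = -9.40*(-6.68)^i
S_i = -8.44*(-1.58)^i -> [-8.44, 13.34, -21.07, 33.29, -52.6]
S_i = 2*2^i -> [2, 4, 8, 16, 32]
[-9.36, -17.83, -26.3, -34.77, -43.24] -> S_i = -9.36 + -8.47*i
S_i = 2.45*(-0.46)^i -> [2.45, -1.13, 0.52, -0.24, 0.11]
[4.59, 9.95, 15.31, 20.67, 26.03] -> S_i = 4.59 + 5.36*i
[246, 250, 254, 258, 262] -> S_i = 246 + 4*i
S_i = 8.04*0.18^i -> [8.04, 1.45, 0.26, 0.05, 0.01]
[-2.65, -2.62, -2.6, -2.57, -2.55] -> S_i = -2.65*0.99^i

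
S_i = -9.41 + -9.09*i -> [-9.41, -18.5, -27.59, -36.68, -45.77]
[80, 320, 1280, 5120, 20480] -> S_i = 80*4^i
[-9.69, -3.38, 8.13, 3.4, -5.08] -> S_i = Random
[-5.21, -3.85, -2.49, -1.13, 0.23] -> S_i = -5.21 + 1.36*i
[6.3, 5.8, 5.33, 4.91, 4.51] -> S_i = 6.30*0.92^i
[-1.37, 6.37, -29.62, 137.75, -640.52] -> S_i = -1.37*(-4.65)^i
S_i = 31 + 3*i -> [31, 34, 37, 40, 43]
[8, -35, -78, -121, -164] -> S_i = 8 + -43*i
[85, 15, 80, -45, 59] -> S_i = Random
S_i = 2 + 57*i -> [2, 59, 116, 173, 230]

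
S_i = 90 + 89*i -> [90, 179, 268, 357, 446]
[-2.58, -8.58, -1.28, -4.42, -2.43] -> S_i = Random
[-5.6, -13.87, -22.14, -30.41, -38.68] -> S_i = -5.60 + -8.27*i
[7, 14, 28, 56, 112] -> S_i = 7*2^i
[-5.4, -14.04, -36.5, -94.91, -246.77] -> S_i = -5.40*2.60^i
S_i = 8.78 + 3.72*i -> [8.78, 12.5, 16.22, 19.94, 23.66]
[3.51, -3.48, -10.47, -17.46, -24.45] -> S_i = 3.51 + -6.99*i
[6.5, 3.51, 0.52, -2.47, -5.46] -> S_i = 6.50 + -2.99*i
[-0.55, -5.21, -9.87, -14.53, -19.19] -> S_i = -0.55 + -4.66*i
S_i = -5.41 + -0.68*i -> [-5.41, -6.09, -6.77, -7.45, -8.13]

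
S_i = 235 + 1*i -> [235, 236, 237, 238, 239]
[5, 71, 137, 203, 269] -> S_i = 5 + 66*i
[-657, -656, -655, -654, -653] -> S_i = -657 + 1*i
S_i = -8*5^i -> [-8, -40, -200, -1000, -5000]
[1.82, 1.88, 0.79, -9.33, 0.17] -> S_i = Random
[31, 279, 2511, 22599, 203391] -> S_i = 31*9^i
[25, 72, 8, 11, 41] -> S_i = Random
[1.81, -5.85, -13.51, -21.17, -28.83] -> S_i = 1.81 + -7.66*i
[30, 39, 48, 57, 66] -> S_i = 30 + 9*i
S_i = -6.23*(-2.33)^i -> [-6.23, 14.52, -33.82, 78.81, -183.62]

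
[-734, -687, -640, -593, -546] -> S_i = -734 + 47*i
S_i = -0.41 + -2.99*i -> [-0.41, -3.4, -6.39, -9.38, -12.37]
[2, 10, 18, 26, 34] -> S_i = 2 + 8*i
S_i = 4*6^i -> [4, 24, 144, 864, 5184]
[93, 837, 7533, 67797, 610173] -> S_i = 93*9^i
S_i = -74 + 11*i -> [-74, -63, -52, -41, -30]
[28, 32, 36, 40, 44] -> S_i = 28 + 4*i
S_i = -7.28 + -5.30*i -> [-7.28, -12.58, -17.88, -23.18, -28.48]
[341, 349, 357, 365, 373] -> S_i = 341 + 8*i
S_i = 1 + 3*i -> [1, 4, 7, 10, 13]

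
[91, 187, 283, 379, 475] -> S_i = 91 + 96*i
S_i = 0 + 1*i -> [0, 1, 2, 3, 4]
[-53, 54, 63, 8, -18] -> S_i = Random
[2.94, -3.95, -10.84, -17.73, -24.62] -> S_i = 2.94 + -6.89*i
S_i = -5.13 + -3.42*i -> [-5.13, -8.55, -11.97, -15.39, -18.81]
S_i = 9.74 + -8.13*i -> [9.74, 1.61, -6.52, -14.65, -22.78]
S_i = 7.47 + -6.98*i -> [7.47, 0.49, -6.49, -13.47, -20.45]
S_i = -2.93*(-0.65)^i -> [-2.93, 1.9, -1.24, 0.8, -0.52]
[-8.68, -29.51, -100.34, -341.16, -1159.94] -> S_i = -8.68*3.40^i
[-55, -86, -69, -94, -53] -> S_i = Random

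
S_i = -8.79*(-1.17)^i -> [-8.79, 10.28, -12.03, 14.08, -16.47]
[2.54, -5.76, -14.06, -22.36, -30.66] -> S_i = 2.54 + -8.30*i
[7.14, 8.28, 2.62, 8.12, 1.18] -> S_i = Random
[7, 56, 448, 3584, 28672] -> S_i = 7*8^i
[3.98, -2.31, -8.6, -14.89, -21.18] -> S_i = 3.98 + -6.29*i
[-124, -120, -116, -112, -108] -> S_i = -124 + 4*i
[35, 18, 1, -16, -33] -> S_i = 35 + -17*i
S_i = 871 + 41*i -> [871, 912, 953, 994, 1035]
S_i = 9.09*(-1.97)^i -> [9.09, -17.91, 35.28, -69.5, 136.91]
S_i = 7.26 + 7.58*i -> [7.26, 14.84, 22.42, 30.0, 37.58]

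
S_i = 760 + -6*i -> [760, 754, 748, 742, 736]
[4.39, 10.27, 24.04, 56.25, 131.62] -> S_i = 4.39*2.34^i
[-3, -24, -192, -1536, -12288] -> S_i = -3*8^i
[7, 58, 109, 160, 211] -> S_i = 7 + 51*i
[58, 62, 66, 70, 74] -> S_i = 58 + 4*i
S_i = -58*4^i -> [-58, -232, -928, -3712, -14848]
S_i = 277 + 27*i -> [277, 304, 331, 358, 385]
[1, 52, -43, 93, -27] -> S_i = Random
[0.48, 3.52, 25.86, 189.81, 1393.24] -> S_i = 0.48*7.34^i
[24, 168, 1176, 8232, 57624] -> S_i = 24*7^i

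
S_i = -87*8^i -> [-87, -696, -5568, -44544, -356352]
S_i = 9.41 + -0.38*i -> [9.41, 9.03, 8.65, 8.27, 7.89]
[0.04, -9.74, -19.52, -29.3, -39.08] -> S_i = 0.04 + -9.78*i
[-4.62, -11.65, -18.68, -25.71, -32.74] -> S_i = -4.62 + -7.03*i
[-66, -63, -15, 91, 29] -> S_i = Random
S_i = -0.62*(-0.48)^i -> [-0.62, 0.3, -0.14, 0.07, -0.03]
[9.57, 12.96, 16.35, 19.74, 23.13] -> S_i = 9.57 + 3.39*i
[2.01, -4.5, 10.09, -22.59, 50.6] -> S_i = 2.01*(-2.24)^i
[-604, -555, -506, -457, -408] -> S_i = -604 + 49*i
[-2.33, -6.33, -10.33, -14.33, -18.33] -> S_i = -2.33 + -4.00*i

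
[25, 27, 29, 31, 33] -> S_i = 25 + 2*i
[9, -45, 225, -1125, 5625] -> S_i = 9*-5^i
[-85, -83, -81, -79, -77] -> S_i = -85 + 2*i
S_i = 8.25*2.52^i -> [8.25, 20.79, 52.39, 132.02, 332.7]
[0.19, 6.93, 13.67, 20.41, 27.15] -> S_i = 0.19 + 6.74*i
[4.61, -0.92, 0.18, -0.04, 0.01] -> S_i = 4.61*(-0.20)^i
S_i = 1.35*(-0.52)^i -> [1.35, -0.7, 0.37, -0.19, 0.1]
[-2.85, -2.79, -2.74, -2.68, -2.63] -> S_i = -2.85*0.98^i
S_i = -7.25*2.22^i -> [-7.25, -16.1, -35.73, -79.32, -176.1]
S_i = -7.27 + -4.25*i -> [-7.27, -11.52, -15.77, -20.02, -24.27]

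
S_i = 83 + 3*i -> [83, 86, 89, 92, 95]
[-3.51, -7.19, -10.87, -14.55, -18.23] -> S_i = -3.51 + -3.68*i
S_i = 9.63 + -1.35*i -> [9.63, 8.28, 6.93, 5.58, 4.23]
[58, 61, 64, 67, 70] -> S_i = 58 + 3*i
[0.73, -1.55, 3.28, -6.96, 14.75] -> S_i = 0.73*(-2.12)^i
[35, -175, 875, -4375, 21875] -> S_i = 35*-5^i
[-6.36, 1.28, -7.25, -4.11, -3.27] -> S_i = Random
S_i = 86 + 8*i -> [86, 94, 102, 110, 118]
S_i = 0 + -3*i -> [0, -3, -6, -9, -12]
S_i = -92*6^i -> [-92, -552, -3312, -19872, -119232]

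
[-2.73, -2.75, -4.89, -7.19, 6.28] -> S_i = Random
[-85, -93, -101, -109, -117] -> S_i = -85 + -8*i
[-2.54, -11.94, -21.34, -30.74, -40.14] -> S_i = -2.54 + -9.40*i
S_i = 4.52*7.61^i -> [4.52, 34.4, 261.76, 1992.01, 15159.23]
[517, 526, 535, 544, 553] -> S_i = 517 + 9*i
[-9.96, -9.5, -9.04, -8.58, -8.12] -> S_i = -9.96 + 0.46*i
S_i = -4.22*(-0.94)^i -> [-4.22, 3.97, -3.73, 3.51, -3.29]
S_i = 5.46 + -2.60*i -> [5.46, 2.86, 0.26, -2.34, -4.94]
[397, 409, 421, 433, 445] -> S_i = 397 + 12*i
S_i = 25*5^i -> [25, 125, 625, 3125, 15625]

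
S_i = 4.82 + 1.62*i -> [4.82, 6.44, 8.06, 9.68, 11.3]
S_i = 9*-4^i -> [9, -36, 144, -576, 2304]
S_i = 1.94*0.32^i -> [1.94, 0.62, 0.2, 0.06, 0.02]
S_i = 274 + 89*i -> [274, 363, 452, 541, 630]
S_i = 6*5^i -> [6, 30, 150, 750, 3750]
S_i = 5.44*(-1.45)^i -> [5.44, -7.89, 11.44, -16.58, 24.05]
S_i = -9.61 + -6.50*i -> [-9.61, -16.11, -22.61, -29.11, -35.61]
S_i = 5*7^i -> [5, 35, 245, 1715, 12005]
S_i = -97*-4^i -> [-97, 388, -1552, 6208, -24832]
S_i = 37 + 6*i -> [37, 43, 49, 55, 61]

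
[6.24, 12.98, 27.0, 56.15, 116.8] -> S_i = 6.24*2.08^i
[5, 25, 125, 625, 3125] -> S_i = 5*5^i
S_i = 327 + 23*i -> [327, 350, 373, 396, 419]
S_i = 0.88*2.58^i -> [0.88, 2.27, 5.86, 15.11, 38.99]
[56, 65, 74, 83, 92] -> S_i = 56 + 9*i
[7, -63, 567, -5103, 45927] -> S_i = 7*-9^i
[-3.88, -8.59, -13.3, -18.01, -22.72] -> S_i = -3.88 + -4.71*i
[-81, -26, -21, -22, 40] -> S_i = Random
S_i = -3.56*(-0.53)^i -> [-3.56, 1.89, -1.0, 0.53, -0.28]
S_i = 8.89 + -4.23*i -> [8.89, 4.66, 0.43, -3.8, -8.03]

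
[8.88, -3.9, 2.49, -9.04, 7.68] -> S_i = Random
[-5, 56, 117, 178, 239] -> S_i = -5 + 61*i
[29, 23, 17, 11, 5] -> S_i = 29 + -6*i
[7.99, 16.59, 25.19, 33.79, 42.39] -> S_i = 7.99 + 8.60*i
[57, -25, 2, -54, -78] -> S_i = Random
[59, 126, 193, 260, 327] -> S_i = 59 + 67*i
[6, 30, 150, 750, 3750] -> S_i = 6*5^i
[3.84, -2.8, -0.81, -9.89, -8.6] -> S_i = Random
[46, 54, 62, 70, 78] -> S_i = 46 + 8*i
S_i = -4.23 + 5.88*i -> [-4.23, 1.65, 7.53, 13.41, 19.29]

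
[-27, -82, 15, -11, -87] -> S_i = Random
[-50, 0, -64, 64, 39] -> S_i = Random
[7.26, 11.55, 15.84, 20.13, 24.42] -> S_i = 7.26 + 4.29*i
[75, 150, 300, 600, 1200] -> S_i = 75*2^i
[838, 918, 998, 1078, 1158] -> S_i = 838 + 80*i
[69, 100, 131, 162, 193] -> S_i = 69 + 31*i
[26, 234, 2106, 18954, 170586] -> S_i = 26*9^i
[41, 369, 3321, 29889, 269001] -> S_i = 41*9^i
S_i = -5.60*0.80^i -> [-5.6, -4.48, -3.58, -2.87, -2.29]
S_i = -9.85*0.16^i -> [-9.85, -1.58, -0.25, -0.04, -0.01]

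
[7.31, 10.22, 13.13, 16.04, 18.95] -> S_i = 7.31 + 2.91*i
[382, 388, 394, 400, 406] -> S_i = 382 + 6*i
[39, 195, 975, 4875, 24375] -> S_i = 39*5^i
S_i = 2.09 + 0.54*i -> [2.09, 2.63, 3.17, 3.71, 4.25]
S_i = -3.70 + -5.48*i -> [-3.7, -9.18, -14.66, -20.14, -25.62]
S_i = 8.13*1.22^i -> [8.13, 9.92, 12.1, 14.76, 18.01]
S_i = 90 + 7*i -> [90, 97, 104, 111, 118]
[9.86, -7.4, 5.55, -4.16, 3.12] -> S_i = 9.86*(-0.75)^i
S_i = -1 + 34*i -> [-1, 33, 67, 101, 135]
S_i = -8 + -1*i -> [-8, -9, -10, -11, -12]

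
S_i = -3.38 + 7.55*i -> [-3.38, 4.17, 11.72, 19.27, 26.82]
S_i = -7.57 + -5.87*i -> [-7.57, -13.44, -19.31, -25.18, -31.05]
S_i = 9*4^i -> [9, 36, 144, 576, 2304]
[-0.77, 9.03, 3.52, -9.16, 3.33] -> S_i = Random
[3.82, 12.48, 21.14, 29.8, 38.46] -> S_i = 3.82 + 8.66*i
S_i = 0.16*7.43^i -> [0.16, 1.19, 8.83, 65.63, 487.61]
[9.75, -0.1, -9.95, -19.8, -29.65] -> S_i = 9.75 + -9.85*i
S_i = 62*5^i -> [62, 310, 1550, 7750, 38750]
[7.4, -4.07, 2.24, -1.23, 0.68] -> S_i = 7.40*(-0.55)^i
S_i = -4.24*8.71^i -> [-4.24, -36.93, -321.66, -2801.69, -24402.73]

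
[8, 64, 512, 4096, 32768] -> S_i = 8*8^i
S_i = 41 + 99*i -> [41, 140, 239, 338, 437]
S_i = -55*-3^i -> [-55, 165, -495, 1485, -4455]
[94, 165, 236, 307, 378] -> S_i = 94 + 71*i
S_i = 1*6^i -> [1, 6, 36, 216, 1296]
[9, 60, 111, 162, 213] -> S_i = 9 + 51*i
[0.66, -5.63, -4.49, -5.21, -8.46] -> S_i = Random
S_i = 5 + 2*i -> [5, 7, 9, 11, 13]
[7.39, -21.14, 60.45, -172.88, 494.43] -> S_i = 7.39*(-2.86)^i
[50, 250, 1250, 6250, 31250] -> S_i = 50*5^i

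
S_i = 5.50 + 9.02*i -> [5.5, 14.52, 23.54, 32.56, 41.58]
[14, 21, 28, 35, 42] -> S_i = 14 + 7*i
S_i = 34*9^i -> [34, 306, 2754, 24786, 223074]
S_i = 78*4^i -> [78, 312, 1248, 4992, 19968]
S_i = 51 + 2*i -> [51, 53, 55, 57, 59]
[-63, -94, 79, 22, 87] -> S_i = Random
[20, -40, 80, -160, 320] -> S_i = 20*-2^i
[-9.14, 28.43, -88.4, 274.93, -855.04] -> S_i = -9.14*(-3.11)^i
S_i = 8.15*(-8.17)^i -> [8.15, -66.59, 544.0, -4444.51, 36311.64]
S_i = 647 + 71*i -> [647, 718, 789, 860, 931]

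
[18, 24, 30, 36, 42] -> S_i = 18 + 6*i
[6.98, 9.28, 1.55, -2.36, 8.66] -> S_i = Random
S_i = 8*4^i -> [8, 32, 128, 512, 2048]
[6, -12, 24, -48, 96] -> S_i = 6*-2^i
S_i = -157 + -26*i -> [-157, -183, -209, -235, -261]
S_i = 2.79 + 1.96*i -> [2.79, 4.75, 6.71, 8.67, 10.63]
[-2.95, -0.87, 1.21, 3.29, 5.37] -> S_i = -2.95 + 2.08*i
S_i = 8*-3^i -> [8, -24, 72, -216, 648]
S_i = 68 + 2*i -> [68, 70, 72, 74, 76]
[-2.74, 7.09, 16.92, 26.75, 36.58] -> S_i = -2.74 + 9.83*i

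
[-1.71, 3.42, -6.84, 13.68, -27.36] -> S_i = -1.71*(-2.00)^i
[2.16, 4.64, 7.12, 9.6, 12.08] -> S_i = 2.16 + 2.48*i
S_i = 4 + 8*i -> [4, 12, 20, 28, 36]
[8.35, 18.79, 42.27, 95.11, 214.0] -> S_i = 8.35*2.25^i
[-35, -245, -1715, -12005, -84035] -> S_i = -35*7^i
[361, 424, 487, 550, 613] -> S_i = 361 + 63*i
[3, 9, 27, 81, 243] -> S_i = 3*3^i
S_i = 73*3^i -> [73, 219, 657, 1971, 5913]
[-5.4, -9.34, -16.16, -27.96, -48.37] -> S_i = -5.40*1.73^i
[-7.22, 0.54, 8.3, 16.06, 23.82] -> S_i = -7.22 + 7.76*i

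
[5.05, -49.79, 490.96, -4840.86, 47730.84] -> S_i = 5.05*(-9.86)^i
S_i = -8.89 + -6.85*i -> [-8.89, -15.74, -22.59, -29.44, -36.29]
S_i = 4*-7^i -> [4, -28, 196, -1372, 9604]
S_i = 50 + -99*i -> [50, -49, -148, -247, -346]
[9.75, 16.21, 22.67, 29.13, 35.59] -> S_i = 9.75 + 6.46*i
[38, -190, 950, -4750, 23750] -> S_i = 38*-5^i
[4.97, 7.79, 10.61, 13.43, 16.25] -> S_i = 4.97 + 2.82*i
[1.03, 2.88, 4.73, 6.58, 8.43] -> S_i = 1.03 + 1.85*i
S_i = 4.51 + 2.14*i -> [4.51, 6.65, 8.79, 10.93, 13.07]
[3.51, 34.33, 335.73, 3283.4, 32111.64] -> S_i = 3.51*9.78^i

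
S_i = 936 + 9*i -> [936, 945, 954, 963, 972]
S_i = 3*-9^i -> [3, -27, 243, -2187, 19683]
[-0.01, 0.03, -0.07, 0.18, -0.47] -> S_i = -0.01*(-2.62)^i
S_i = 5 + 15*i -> [5, 20, 35, 50, 65]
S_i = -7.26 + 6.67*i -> [-7.26, -0.59, 6.08, 12.75, 19.42]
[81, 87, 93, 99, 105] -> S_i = 81 + 6*i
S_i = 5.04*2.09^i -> [5.04, 10.53, 22.02, 46.01, 96.16]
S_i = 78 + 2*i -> [78, 80, 82, 84, 86]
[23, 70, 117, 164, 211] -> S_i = 23 + 47*i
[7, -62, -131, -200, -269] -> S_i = 7 + -69*i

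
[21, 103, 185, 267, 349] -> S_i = 21 + 82*i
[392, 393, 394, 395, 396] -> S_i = 392 + 1*i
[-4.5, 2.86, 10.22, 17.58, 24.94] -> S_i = -4.50 + 7.36*i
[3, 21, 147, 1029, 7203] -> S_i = 3*7^i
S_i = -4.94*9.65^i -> [-4.94, -47.67, -460.03, -4439.24, -42838.69]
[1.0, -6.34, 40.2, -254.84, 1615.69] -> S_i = 1.00*(-6.34)^i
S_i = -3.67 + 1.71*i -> [-3.67, -1.96, -0.25, 1.46, 3.17]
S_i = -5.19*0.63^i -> [-5.19, -3.27, -2.06, -1.3, -0.82]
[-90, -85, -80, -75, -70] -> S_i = -90 + 5*i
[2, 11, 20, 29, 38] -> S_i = 2 + 9*i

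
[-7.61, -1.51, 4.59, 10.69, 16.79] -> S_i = -7.61 + 6.10*i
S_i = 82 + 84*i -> [82, 166, 250, 334, 418]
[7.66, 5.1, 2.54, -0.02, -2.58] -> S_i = 7.66 + -2.56*i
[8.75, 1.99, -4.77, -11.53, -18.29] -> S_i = 8.75 + -6.76*i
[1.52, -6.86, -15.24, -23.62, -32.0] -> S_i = 1.52 + -8.38*i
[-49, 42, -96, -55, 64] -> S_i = Random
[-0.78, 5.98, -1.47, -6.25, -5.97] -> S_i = Random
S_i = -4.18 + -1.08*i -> [-4.18, -5.26, -6.34, -7.42, -8.5]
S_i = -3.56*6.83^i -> [-3.56, -24.31, -166.07, -1134.26, -7746.99]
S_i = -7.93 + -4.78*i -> [-7.93, -12.71, -17.49, -22.27, -27.05]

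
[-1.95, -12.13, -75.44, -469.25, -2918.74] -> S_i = -1.95*6.22^i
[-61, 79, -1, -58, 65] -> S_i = Random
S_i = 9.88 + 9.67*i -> [9.88, 19.55, 29.22, 38.89, 48.56]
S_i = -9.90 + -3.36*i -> [-9.9, -13.26, -16.62, -19.98, -23.34]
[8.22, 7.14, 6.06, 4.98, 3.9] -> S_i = 8.22 + -1.08*i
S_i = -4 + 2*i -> [-4, -2, 0, 2, 4]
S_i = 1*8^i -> [1, 8, 64, 512, 4096]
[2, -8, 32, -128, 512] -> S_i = 2*-4^i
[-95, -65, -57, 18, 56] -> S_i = Random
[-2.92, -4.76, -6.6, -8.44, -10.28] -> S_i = -2.92 + -1.84*i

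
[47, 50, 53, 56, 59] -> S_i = 47 + 3*i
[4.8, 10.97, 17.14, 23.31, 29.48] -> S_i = 4.80 + 6.17*i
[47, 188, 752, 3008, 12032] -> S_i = 47*4^i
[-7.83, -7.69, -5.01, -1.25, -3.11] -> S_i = Random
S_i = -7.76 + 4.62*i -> [-7.76, -3.14, 1.48, 6.1, 10.72]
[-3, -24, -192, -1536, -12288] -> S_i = -3*8^i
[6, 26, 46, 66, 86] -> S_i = 6 + 20*i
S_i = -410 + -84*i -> [-410, -494, -578, -662, -746]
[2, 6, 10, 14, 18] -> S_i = 2 + 4*i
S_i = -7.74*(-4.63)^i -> [-7.74, 35.84, -165.92, 768.22, -3556.84]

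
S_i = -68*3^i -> [-68, -204, -612, -1836, -5508]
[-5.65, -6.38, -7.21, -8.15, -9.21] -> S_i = -5.65*1.13^i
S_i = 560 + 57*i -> [560, 617, 674, 731, 788]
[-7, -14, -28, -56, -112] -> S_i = -7*2^i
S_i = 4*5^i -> [4, 20, 100, 500, 2500]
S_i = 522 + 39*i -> [522, 561, 600, 639, 678]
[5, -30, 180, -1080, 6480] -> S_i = 5*-6^i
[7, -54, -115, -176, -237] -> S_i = 7 + -61*i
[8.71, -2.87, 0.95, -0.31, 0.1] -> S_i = 8.71*(-0.33)^i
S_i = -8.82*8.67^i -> [-8.82, -76.47, -662.99, -5748.12, -49836.21]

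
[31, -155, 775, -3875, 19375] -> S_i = 31*-5^i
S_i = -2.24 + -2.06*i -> [-2.24, -4.3, -6.36, -8.42, -10.48]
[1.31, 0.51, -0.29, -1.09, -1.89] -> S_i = 1.31 + -0.80*i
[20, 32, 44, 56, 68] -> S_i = 20 + 12*i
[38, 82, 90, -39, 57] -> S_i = Random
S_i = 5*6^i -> [5, 30, 180, 1080, 6480]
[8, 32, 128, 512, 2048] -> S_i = 8*4^i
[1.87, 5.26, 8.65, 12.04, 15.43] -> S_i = 1.87 + 3.39*i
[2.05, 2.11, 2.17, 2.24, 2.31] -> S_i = 2.05*1.03^i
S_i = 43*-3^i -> [43, -129, 387, -1161, 3483]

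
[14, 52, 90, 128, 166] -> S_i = 14 + 38*i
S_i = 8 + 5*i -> [8, 13, 18, 23, 28]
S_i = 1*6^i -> [1, 6, 36, 216, 1296]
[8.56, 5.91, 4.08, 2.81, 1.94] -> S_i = 8.56*0.69^i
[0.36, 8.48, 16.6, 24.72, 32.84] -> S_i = 0.36 + 8.12*i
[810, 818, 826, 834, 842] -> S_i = 810 + 8*i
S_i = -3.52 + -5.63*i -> [-3.52, -9.15, -14.78, -20.41, -26.04]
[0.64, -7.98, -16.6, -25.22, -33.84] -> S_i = 0.64 + -8.62*i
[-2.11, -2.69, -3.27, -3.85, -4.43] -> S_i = -2.11 + -0.58*i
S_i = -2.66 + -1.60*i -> [-2.66, -4.26, -5.86, -7.46, -9.06]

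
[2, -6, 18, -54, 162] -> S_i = 2*-3^i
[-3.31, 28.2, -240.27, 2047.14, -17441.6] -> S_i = -3.31*(-8.52)^i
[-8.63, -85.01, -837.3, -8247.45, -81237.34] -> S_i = -8.63*9.85^i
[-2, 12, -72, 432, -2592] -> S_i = -2*-6^i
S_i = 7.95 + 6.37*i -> [7.95, 14.32, 20.69, 27.06, 33.43]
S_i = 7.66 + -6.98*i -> [7.66, 0.68, -6.3, -13.28, -20.26]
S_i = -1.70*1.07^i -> [-1.7, -1.82, -1.95, -2.08, -2.23]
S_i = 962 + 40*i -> [962, 1002, 1042, 1082, 1122]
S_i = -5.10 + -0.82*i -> [-5.1, -5.92, -6.74, -7.56, -8.38]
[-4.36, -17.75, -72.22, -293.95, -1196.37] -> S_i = -4.36*4.07^i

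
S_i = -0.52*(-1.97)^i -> [-0.52, 1.02, -2.02, 3.98, -7.83]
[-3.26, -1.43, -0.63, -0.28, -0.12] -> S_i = -3.26*0.44^i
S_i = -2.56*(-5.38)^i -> [-2.56, 13.77, -74.1, 398.65, -2144.71]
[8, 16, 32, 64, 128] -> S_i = 8*2^i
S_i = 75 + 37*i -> [75, 112, 149, 186, 223]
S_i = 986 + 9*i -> [986, 995, 1004, 1013, 1022]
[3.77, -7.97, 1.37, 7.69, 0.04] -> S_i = Random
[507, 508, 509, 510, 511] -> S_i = 507 + 1*i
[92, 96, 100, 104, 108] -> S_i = 92 + 4*i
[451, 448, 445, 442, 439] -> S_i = 451 + -3*i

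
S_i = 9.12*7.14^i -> [9.12, 65.12, 464.93, 3319.63, 23702.15]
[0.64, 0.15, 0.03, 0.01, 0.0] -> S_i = 0.64*0.23^i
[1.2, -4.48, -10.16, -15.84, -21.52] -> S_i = 1.20 + -5.68*i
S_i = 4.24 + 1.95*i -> [4.24, 6.19, 8.14, 10.09, 12.04]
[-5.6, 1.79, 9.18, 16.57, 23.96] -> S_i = -5.60 + 7.39*i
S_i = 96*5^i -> [96, 480, 2400, 12000, 60000]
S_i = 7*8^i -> [7, 56, 448, 3584, 28672]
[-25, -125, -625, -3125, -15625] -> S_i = -25*5^i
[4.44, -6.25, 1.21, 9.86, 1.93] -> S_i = Random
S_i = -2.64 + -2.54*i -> [-2.64, -5.18, -7.72, -10.26, -12.8]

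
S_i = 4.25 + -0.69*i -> [4.25, 3.56, 2.87, 2.18, 1.49]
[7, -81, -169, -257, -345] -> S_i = 7 + -88*i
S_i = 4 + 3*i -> [4, 7, 10, 13, 16]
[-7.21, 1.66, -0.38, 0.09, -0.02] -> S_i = -7.21*(-0.23)^i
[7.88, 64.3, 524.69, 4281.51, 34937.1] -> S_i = 7.88*8.16^i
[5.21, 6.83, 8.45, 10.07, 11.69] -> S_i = 5.21 + 1.62*i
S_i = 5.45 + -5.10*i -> [5.45, 0.35, -4.75, -9.85, -14.95]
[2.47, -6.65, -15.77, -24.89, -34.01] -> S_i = 2.47 + -9.12*i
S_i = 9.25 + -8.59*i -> [9.25, 0.66, -7.93, -16.52, -25.11]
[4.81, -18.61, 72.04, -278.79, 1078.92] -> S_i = 4.81*(-3.87)^i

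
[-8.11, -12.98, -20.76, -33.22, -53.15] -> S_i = -8.11*1.60^i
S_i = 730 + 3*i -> [730, 733, 736, 739, 742]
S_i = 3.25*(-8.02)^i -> [3.25, -26.06, 209.04, -1676.51, 13445.62]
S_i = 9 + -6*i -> [9, 3, -3, -9, -15]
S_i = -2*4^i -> [-2, -8, -32, -128, -512]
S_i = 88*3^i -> [88, 264, 792, 2376, 7128]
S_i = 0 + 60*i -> [0, 60, 120, 180, 240]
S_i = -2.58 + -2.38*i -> [-2.58, -4.96, -7.34, -9.72, -12.1]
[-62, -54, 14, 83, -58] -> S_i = Random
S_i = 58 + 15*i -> [58, 73, 88, 103, 118]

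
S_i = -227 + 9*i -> [-227, -218, -209, -200, -191]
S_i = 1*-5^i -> [1, -5, 25, -125, 625]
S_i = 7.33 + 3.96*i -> [7.33, 11.29, 15.25, 19.21, 23.17]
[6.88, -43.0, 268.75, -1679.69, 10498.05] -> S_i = 6.88*(-6.25)^i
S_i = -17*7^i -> [-17, -119, -833, -5831, -40817]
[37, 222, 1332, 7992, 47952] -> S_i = 37*6^i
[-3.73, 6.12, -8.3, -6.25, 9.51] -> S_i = Random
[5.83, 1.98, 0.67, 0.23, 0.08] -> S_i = 5.83*0.34^i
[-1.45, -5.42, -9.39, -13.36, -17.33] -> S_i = -1.45 + -3.97*i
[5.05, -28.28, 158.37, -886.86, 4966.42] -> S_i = 5.05*(-5.60)^i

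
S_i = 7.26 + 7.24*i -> [7.26, 14.5, 21.74, 28.98, 36.22]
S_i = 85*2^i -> [85, 170, 340, 680, 1360]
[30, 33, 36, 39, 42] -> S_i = 30 + 3*i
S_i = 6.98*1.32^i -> [6.98, 9.21, 12.16, 16.05, 21.19]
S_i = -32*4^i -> [-32, -128, -512, -2048, -8192]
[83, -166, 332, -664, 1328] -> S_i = 83*-2^i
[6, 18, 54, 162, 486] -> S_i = 6*3^i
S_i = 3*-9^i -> [3, -27, 243, -2187, 19683]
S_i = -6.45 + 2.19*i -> [-6.45, -4.26, -2.07, 0.12, 2.31]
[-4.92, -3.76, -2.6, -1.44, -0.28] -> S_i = -4.92 + 1.16*i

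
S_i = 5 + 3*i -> [5, 8, 11, 14, 17]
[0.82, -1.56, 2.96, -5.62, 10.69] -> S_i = 0.82*(-1.90)^i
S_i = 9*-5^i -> [9, -45, 225, -1125, 5625]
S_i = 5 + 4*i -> [5, 9, 13, 17, 21]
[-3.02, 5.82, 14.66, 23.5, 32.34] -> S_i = -3.02 + 8.84*i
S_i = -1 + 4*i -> [-1, 3, 7, 11, 15]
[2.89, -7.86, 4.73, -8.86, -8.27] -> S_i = Random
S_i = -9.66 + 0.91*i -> [-9.66, -8.75, -7.84, -6.93, -6.02]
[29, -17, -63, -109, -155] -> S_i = 29 + -46*i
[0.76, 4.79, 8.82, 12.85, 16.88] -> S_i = 0.76 + 4.03*i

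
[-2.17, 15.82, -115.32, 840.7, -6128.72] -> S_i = -2.17*(-7.29)^i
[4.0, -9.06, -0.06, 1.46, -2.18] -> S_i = Random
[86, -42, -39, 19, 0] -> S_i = Random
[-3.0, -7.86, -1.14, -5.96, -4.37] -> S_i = Random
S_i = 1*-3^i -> [1, -3, 9, -27, 81]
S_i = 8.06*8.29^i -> [8.06, 66.82, 553.92, 4591.97, 38067.4]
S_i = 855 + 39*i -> [855, 894, 933, 972, 1011]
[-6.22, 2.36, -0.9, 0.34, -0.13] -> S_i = -6.22*(-0.38)^i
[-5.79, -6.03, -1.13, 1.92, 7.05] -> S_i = Random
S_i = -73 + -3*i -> [-73, -76, -79, -82, -85]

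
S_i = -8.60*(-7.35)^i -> [-8.6, 63.21, -464.59, 3414.76, -25098.5]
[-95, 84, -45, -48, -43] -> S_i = Random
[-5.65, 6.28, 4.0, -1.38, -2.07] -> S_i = Random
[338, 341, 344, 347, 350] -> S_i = 338 + 3*i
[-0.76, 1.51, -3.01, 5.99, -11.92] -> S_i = -0.76*(-1.99)^i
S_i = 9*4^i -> [9, 36, 144, 576, 2304]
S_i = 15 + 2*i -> [15, 17, 19, 21, 23]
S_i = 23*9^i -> [23, 207, 1863, 16767, 150903]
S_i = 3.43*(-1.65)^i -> [3.43, -5.66, 9.34, -15.41, 25.42]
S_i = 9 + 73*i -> [9, 82, 155, 228, 301]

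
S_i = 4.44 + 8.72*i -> [4.44, 13.16, 21.88, 30.6, 39.32]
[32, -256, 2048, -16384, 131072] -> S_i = 32*-8^i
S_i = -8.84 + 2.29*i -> [-8.84, -6.55, -4.26, -1.97, 0.32]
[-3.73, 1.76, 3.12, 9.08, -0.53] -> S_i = Random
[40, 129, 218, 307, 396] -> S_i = 40 + 89*i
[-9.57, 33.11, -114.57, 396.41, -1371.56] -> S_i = -9.57*(-3.46)^i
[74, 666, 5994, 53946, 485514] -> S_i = 74*9^i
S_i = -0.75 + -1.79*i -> [-0.75, -2.54, -4.33, -6.12, -7.91]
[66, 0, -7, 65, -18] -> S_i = Random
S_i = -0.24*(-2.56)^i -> [-0.24, 0.61, -1.57, 4.03, -10.31]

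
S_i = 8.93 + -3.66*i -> [8.93, 5.27, 1.61, -2.05, -5.71]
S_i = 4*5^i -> [4, 20, 100, 500, 2500]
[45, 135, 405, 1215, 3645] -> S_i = 45*3^i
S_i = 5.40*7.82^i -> [5.4, 42.23, 330.22, 2582.34, 20193.93]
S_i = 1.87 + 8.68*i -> [1.87, 10.55, 19.23, 27.91, 36.59]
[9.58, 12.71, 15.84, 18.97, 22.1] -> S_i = 9.58 + 3.13*i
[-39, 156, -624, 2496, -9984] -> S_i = -39*-4^i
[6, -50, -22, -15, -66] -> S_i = Random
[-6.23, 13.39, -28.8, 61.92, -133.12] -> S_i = -6.23*(-2.15)^i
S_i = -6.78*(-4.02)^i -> [-6.78, 27.26, -109.57, 440.46, -1770.65]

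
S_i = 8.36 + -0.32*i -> [8.36, 8.04, 7.72, 7.4, 7.08]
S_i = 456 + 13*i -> [456, 469, 482, 495, 508]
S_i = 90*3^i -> [90, 270, 810, 2430, 7290]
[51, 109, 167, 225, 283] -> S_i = 51 + 58*i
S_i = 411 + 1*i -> [411, 412, 413, 414, 415]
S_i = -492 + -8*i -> [-492, -500, -508, -516, -524]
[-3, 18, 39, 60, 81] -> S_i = -3 + 21*i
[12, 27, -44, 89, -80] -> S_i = Random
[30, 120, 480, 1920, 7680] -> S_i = 30*4^i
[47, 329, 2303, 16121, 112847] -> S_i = 47*7^i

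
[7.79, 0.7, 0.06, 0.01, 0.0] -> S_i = 7.79*0.09^i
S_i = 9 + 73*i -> [9, 82, 155, 228, 301]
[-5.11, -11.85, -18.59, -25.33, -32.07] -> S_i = -5.11 + -6.74*i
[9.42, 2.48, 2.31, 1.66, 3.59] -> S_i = Random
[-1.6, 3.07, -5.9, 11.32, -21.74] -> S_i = -1.60*(-1.92)^i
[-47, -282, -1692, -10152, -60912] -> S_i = -47*6^i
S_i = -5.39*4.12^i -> [-5.39, -22.21, -91.49, -376.95, -1553.02]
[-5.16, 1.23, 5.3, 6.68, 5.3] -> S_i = Random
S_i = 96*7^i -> [96, 672, 4704, 32928, 230496]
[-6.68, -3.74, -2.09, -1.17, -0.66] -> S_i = -6.68*0.56^i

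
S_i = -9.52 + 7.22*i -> [-9.52, -2.3, 4.92, 12.14, 19.36]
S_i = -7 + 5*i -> [-7, -2, 3, 8, 13]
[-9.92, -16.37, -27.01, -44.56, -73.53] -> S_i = -9.92*1.65^i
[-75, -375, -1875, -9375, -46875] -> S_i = -75*5^i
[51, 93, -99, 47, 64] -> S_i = Random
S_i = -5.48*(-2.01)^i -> [-5.48, 11.01, -22.14, 44.5, -89.45]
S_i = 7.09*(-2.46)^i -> [7.09, -17.44, 42.91, -105.55, 259.65]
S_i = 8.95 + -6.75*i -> [8.95, 2.2, -4.55, -11.3, -18.05]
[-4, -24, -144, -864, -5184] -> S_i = -4*6^i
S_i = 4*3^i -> [4, 12, 36, 108, 324]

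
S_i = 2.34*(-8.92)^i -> [2.34, -20.87, 186.19, -1660.77, 14814.1]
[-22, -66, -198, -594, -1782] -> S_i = -22*3^i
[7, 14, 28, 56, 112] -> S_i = 7*2^i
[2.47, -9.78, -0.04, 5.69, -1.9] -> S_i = Random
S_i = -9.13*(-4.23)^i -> [-9.13, 38.62, -163.36, 691.02, -2923.02]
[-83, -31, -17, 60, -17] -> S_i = Random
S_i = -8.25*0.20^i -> [-8.25, -1.65, -0.33, -0.07, -0.01]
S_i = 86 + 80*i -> [86, 166, 246, 326, 406]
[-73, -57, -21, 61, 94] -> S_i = Random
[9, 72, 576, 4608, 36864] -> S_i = 9*8^i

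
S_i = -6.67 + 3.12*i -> [-6.67, -3.55, -0.43, 2.69, 5.81]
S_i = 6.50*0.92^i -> [6.5, 5.98, 5.5, 5.06, 4.66]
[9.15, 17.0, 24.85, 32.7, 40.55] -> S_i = 9.15 + 7.85*i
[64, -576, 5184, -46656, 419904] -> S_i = 64*-9^i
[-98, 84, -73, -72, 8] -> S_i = Random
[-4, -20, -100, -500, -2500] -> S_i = -4*5^i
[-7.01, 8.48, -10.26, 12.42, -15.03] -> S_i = -7.01*(-1.21)^i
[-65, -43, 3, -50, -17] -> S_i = Random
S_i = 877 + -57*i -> [877, 820, 763, 706, 649]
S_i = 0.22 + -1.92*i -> [0.22, -1.7, -3.62, -5.54, -7.46]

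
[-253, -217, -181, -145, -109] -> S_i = -253 + 36*i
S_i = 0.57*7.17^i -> [0.57, 4.09, 29.3, 210.1, 1506.44]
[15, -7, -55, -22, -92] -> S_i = Random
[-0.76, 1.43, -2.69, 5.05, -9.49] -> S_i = -0.76*(-1.88)^i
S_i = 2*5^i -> [2, 10, 50, 250, 1250]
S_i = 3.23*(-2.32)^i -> [3.23, -7.49, 17.39, -40.33, 93.57]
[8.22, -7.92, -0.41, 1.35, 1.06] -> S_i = Random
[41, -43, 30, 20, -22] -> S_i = Random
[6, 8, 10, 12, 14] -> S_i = 6 + 2*i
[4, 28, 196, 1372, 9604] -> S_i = 4*7^i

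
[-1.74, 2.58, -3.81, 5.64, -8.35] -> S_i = -1.74*(-1.48)^i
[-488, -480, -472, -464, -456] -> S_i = -488 + 8*i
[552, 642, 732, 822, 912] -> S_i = 552 + 90*i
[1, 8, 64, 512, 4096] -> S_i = 1*8^i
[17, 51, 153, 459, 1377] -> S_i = 17*3^i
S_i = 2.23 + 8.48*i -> [2.23, 10.71, 19.19, 27.67, 36.15]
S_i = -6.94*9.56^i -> [-6.94, -66.35, -634.27, -6063.64, -57968.36]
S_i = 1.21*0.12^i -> [1.21, 0.15, 0.02, 0.0, 0.0]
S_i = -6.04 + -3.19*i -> [-6.04, -9.23, -12.42, -15.61, -18.8]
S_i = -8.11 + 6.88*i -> [-8.11, -1.23, 5.65, 12.53, 19.41]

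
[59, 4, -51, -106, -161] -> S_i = 59 + -55*i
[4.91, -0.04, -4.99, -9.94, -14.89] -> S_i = 4.91 + -4.95*i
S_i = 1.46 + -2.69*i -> [1.46, -1.23, -3.92, -6.61, -9.3]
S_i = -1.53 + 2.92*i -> [-1.53, 1.39, 4.31, 7.23, 10.15]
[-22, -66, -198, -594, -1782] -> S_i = -22*3^i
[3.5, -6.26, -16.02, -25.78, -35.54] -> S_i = 3.50 + -9.76*i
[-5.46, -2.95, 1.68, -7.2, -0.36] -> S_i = Random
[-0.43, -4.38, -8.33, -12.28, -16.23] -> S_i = -0.43 + -3.95*i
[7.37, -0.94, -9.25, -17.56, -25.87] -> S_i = 7.37 + -8.31*i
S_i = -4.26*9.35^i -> [-4.26, -39.83, -372.42, -3482.13, -32557.87]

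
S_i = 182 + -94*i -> [182, 88, -6, -100, -194]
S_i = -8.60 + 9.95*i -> [-8.6, 1.35, 11.3, 21.25, 31.2]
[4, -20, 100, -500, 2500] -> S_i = 4*-5^i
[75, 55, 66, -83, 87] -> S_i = Random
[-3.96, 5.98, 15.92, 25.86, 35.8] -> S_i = -3.96 + 9.94*i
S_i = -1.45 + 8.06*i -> [-1.45, 6.61, 14.67, 22.73, 30.79]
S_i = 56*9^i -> [56, 504, 4536, 40824, 367416]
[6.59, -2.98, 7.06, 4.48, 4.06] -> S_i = Random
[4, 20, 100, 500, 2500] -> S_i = 4*5^i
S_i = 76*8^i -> [76, 608, 4864, 38912, 311296]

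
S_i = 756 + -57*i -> [756, 699, 642, 585, 528]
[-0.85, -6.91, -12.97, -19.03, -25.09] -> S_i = -0.85 + -6.06*i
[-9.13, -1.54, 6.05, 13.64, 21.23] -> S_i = -9.13 + 7.59*i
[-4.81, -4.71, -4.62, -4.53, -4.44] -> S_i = -4.81*0.98^i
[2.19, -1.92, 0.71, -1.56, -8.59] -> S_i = Random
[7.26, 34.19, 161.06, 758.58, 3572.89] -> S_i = 7.26*4.71^i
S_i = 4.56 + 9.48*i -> [4.56, 14.04, 23.52, 33.0, 42.48]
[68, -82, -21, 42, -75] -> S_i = Random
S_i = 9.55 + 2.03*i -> [9.55, 11.58, 13.61, 15.64, 17.67]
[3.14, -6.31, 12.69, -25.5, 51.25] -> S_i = 3.14*(-2.01)^i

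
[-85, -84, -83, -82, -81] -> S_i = -85 + 1*i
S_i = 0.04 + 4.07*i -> [0.04, 4.11, 8.18, 12.25, 16.32]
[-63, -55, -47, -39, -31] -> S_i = -63 + 8*i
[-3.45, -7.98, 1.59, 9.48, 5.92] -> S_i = Random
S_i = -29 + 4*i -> [-29, -25, -21, -17, -13]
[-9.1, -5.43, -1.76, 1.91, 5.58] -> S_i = -9.10 + 3.67*i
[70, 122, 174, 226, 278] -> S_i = 70 + 52*i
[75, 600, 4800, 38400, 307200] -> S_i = 75*8^i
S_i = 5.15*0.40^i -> [5.15, 2.06, 0.82, 0.33, 0.13]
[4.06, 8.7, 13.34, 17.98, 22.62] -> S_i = 4.06 + 4.64*i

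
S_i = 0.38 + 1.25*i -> [0.38, 1.63, 2.88, 4.13, 5.38]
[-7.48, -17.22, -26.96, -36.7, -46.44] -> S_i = -7.48 + -9.74*i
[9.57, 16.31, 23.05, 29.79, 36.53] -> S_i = 9.57 + 6.74*i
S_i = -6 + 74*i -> [-6, 68, 142, 216, 290]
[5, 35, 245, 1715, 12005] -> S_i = 5*7^i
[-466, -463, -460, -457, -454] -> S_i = -466 + 3*i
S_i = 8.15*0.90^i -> [8.15, 7.34, 6.6, 5.94, 5.35]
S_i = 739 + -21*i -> [739, 718, 697, 676, 655]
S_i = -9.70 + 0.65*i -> [-9.7, -9.05, -8.4, -7.75, -7.1]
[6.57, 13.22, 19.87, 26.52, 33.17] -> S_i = 6.57 + 6.65*i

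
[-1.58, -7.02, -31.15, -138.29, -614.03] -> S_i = -1.58*4.44^i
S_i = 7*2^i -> [7, 14, 28, 56, 112]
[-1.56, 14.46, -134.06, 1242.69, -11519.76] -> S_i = -1.56*(-9.27)^i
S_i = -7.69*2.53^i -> [-7.69, -19.46, -49.22, -124.53, -315.07]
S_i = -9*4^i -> [-9, -36, -144, -576, -2304]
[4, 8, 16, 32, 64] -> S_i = 4*2^i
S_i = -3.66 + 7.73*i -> [-3.66, 4.07, 11.8, 19.53, 27.26]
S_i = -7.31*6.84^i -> [-7.31, -50.0, -342.0, -2339.3, -16000.8]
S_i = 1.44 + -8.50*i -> [1.44, -7.06, -15.56, -24.06, -32.56]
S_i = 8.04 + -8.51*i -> [8.04, -0.47, -8.98, -17.49, -26.0]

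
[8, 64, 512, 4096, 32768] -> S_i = 8*8^i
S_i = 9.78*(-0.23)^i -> [9.78, -2.25, 0.52, -0.12, 0.03]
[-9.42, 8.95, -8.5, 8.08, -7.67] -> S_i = -9.42*(-0.95)^i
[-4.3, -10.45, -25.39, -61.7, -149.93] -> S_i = -4.30*2.43^i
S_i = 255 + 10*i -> [255, 265, 275, 285, 295]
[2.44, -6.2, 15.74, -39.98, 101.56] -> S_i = 2.44*(-2.54)^i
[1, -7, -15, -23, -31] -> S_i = 1 + -8*i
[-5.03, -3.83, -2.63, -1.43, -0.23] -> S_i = -5.03 + 1.20*i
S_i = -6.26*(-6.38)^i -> [-6.26, 39.94, -254.81, 1625.68, -10371.87]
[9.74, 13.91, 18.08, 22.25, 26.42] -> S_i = 9.74 + 4.17*i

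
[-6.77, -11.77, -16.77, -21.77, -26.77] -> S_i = -6.77 + -5.00*i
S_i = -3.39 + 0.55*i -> [-3.39, -2.84, -2.29, -1.74, -1.19]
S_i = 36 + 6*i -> [36, 42, 48, 54, 60]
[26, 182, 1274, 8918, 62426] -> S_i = 26*7^i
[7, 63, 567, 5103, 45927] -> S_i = 7*9^i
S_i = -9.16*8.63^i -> [-9.16, -79.05, -682.21, -5887.46, -50808.77]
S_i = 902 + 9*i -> [902, 911, 920, 929, 938]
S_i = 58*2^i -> [58, 116, 232, 464, 928]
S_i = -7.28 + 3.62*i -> [-7.28, -3.66, -0.04, 3.58, 7.2]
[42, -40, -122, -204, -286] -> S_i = 42 + -82*i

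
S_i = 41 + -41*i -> [41, 0, -41, -82, -123]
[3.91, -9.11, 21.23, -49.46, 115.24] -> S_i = 3.91*(-2.33)^i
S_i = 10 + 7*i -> [10, 17, 24, 31, 38]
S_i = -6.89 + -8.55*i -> [-6.89, -15.44, -23.99, -32.54, -41.09]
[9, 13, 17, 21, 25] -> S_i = 9 + 4*i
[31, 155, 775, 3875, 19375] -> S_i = 31*5^i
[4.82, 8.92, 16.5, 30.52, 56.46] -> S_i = 4.82*1.85^i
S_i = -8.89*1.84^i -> [-8.89, -16.36, -30.1, -55.38, -101.9]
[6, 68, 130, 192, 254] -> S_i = 6 + 62*i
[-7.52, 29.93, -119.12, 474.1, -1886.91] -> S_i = -7.52*(-3.98)^i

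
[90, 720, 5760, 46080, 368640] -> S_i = 90*8^i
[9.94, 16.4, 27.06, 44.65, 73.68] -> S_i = 9.94*1.65^i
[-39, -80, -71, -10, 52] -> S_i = Random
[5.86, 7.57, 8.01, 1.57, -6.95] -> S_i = Random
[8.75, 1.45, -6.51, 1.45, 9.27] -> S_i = Random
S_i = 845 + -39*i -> [845, 806, 767, 728, 689]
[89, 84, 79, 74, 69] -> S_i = 89 + -5*i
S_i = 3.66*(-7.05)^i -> [3.66, -25.8, 181.91, -1282.47, 9041.44]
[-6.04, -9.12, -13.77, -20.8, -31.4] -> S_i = -6.04*1.51^i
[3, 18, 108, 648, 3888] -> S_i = 3*6^i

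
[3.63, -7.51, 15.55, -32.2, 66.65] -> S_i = 3.63*(-2.07)^i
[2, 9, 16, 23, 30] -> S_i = 2 + 7*i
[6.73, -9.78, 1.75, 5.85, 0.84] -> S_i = Random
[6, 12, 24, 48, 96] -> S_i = 6*2^i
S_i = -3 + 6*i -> [-3, 3, 9, 15, 21]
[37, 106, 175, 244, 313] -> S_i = 37 + 69*i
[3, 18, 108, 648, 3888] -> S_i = 3*6^i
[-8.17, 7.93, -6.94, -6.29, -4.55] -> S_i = Random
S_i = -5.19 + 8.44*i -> [-5.19, 3.25, 11.69, 20.13, 28.57]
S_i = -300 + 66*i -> [-300, -234, -168, -102, -36]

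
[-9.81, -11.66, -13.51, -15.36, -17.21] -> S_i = -9.81 + -1.85*i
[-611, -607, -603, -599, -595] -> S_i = -611 + 4*i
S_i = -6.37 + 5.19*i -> [-6.37, -1.18, 4.01, 9.2, 14.39]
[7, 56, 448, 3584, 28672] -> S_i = 7*8^i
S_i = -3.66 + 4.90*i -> [-3.66, 1.24, 6.14, 11.04, 15.94]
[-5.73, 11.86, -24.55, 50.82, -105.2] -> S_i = -5.73*(-2.07)^i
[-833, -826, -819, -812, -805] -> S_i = -833 + 7*i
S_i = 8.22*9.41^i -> [8.22, 77.35, 727.87, 6849.21, 64451.1]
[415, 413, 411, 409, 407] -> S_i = 415 + -2*i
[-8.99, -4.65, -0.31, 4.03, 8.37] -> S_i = -8.99 + 4.34*i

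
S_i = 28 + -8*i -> [28, 20, 12, 4, -4]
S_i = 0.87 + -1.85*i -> [0.87, -0.98, -2.83, -4.68, -6.53]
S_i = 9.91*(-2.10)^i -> [9.91, -20.81, 43.7, -91.78, 192.73]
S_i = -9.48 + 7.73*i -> [-9.48, -1.75, 5.98, 13.71, 21.44]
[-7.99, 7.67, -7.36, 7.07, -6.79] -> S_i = -7.99*(-0.96)^i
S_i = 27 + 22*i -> [27, 49, 71, 93, 115]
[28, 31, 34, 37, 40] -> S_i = 28 + 3*i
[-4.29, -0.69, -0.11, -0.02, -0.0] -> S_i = -4.29*0.16^i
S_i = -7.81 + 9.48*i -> [-7.81, 1.67, 11.15, 20.63, 30.11]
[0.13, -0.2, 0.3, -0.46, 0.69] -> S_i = 0.13*(-1.52)^i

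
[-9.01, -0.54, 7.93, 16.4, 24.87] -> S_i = -9.01 + 8.47*i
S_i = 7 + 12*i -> [7, 19, 31, 43, 55]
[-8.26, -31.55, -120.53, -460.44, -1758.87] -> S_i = -8.26*3.82^i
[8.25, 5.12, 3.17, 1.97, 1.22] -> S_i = 8.25*0.62^i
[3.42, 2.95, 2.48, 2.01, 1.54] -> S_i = 3.42 + -0.47*i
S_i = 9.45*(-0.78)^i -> [9.45, -7.37, 5.75, -4.48, 3.5]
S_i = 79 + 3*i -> [79, 82, 85, 88, 91]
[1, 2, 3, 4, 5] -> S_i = 1 + 1*i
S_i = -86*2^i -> [-86, -172, -344, -688, -1376]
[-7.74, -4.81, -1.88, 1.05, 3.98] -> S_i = -7.74 + 2.93*i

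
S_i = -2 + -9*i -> [-2, -11, -20, -29, -38]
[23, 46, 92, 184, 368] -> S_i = 23*2^i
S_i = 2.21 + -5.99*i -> [2.21, -3.78, -9.77, -15.76, -21.75]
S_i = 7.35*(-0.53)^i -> [7.35, -3.9, 2.06, -1.09, 0.58]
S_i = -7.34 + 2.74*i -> [-7.34, -4.6, -1.86, 0.88, 3.62]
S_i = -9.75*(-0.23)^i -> [-9.75, 2.24, -0.52, 0.12, -0.03]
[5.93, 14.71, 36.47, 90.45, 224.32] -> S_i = 5.93*2.48^i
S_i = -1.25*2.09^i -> [-1.25, -2.61, -5.46, -11.41, -23.85]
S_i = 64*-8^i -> [64, -512, 4096, -32768, 262144]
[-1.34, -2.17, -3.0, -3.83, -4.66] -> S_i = -1.34 + -0.83*i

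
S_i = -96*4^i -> [-96, -384, -1536, -6144, -24576]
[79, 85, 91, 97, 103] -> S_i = 79 + 6*i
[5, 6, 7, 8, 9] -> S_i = 5 + 1*i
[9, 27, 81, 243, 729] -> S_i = 9*3^i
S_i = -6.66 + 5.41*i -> [-6.66, -1.25, 4.16, 9.57, 14.98]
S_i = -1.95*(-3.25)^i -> [-1.95, 6.34, -20.6, 66.94, -217.55]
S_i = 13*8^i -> [13, 104, 832, 6656, 53248]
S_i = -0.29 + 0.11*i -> [-0.29, -0.18, -0.07, 0.04, 0.15]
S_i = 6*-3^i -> [6, -18, 54, -162, 486]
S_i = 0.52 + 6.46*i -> [0.52, 6.98, 13.44, 19.9, 26.36]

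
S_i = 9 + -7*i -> [9, 2, -5, -12, -19]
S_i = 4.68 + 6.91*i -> [4.68, 11.59, 18.5, 25.41, 32.32]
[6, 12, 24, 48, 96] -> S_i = 6*2^i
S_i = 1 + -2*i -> [1, -1, -3, -5, -7]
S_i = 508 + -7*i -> [508, 501, 494, 487, 480]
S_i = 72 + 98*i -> [72, 170, 268, 366, 464]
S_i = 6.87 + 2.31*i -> [6.87, 9.18, 11.49, 13.8, 16.11]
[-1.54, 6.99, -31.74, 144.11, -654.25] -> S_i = -1.54*(-4.54)^i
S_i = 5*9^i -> [5, 45, 405, 3645, 32805]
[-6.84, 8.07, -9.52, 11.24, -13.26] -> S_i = -6.84*(-1.18)^i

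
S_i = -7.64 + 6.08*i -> [-7.64, -1.56, 4.52, 10.6, 16.68]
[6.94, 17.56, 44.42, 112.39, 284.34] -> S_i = 6.94*2.53^i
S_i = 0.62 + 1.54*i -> [0.62, 2.16, 3.7, 5.24, 6.78]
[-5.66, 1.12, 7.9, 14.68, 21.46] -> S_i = -5.66 + 6.78*i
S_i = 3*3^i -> [3, 9, 27, 81, 243]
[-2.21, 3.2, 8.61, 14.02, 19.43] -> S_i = -2.21 + 5.41*i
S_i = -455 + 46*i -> [-455, -409, -363, -317, -271]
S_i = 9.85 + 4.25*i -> [9.85, 14.1, 18.35, 22.6, 26.85]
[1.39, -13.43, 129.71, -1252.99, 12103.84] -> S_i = 1.39*(-9.66)^i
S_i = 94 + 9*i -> [94, 103, 112, 121, 130]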